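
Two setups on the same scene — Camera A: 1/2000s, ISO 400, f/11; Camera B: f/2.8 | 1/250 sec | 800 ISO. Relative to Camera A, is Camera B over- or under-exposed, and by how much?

8 stops brighter

Aperture: f/11 → f/8 → f/5.6 → f/4 → f/2.8 — 4 stops larger aperture (brighter).
Shutter speed: 1/2000 → 1/1000 → 1/500 → 1/250 — 3 stops slower (brighter).
ISO: 400 → 800 — 1 stop higher (brighter).
Net: +4 +3 +1 = +8 stops.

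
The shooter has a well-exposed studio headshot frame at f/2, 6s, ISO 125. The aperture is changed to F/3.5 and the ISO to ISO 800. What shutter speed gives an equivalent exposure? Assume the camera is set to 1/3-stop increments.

Aperture: f/2 → f/2.2 → f/2.5 → f/2.8 → f/3.2 → f/3.5 — 1 2/3 stops smaller aperture (darker).
ISO: 125 → 160 → 200 → 250 → 320 → 400 → 500 → 640 → 800 — 2 2/3 stops higher (brighter).
Net change so far: 1 stop brighter. Offset with the shutter speed: 6 → 5 → 4 → 3.2.

3.2 s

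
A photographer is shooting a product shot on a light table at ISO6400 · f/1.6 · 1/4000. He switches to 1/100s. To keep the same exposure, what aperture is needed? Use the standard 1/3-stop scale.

f/10

Shutter speed: 1/4000 → 1/3200 → 1/2500 → 1/2000 → 1/1600 → 1/1250 → 1/1000 → 1/800 → 1/640 → 1/500 → 1/400 → 1/320 → 1/250 → 1/200 → 1/160 → 1/125 → 1/100 — 5 1/3 stops longer (brighter).
Need 5 1/3 stops darker from the aperture: f/1.6 → f/1.8 → f/2 → f/2.2 → f/2.5 → f/2.8 → f/3.2 → f/3.5 → f/4 → f/4.5 → f/5 → f/5.6 → f/6.3 → f/7.1 → f/8 → f/9 → f/10.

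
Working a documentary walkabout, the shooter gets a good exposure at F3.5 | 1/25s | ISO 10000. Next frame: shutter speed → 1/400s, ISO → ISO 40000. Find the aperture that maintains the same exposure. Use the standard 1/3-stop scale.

Shutter speed: 1/25 → 1/30 → 1/40 → 1/50 → 1/60 → 1/80 → 1/100 → 1/125 → 1/160 → 1/200 → 1/250 → 1/320 → 1/400 — 4 stops faster (darker).
ISO: 10000 → 12800 → 16000 → 20000 → 25600 → 32000 → 40000 — 2 stops higher (brighter).
Net change so far: 2 stops darker. Offset with the aperture: f/3.5 → f/3.2 → f/2.8 → f/2.5 → f/2.2 → f/2 → f/1.8.

f/1.8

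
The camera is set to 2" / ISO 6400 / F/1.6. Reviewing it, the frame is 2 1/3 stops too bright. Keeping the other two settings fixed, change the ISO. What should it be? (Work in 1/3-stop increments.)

Overexposed by 2 1/3 stops → need 2 1/3 stops darker.
ISO: 6400 → 5000 → 4000 → 3200 → 2500 → 2000 → 1600 → 1250.

ISO 1250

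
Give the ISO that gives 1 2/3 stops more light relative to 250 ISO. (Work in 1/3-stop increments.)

ISO 800

ISO: 250 → 320 → 400 → 500 → 640 → 800 — 1 2/3 stops raised (brighter).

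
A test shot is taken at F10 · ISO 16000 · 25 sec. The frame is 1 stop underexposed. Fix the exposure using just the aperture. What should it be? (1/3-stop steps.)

Underexposed by 1 stop → need 1 stop brighter.
Aperture: f/10 → f/9 → f/8 → f/7.1.

f/7.1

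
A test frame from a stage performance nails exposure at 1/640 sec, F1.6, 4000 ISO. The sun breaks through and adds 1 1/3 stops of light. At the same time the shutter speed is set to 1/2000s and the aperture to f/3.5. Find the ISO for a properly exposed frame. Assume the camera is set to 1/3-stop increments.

Scene light: 1 1/3 stops brighter.
Shutter speed: 1/640 → 1/800 → 1/1000 → 1/1250 → 1/1600 → 1/2000 — 1 2/3 stops shorter (darker).
Aperture: f/1.6 → f/1.8 → f/2 → f/2.2 → f/2.5 → f/2.8 → f/3.2 → f/3.5 — 2 1/3 stops stopped down (darker).
Net so far: 2 2/3 stops darker. ISO: 4000 → 5000 → 6400 → 8000 → 10000 → 12800 → 16000 → 20000 → 25600.

ISO 25600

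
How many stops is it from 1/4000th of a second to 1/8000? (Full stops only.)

1/4000 → 1/8000 — count the steps: 1 stop.

1 stop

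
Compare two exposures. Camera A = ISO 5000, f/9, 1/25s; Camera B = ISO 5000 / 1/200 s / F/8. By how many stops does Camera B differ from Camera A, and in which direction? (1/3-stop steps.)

Aperture: f/9 → f/8 — 1/3 stop opened up (brighter).
Shutter speed: 1/25 → 1/30 → 1/40 → 1/50 → 1/60 → 1/80 → 1/100 → 1/125 → 1/160 → 1/200 — 3 stops faster (darker).
ISO: unchanged.
Net: +1/3 −3 = −2 2/3 stops.

2 2/3 stops darker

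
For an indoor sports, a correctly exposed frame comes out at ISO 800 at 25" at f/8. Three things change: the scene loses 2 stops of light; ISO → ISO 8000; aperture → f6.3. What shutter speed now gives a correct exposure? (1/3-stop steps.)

Scene light: 2 stops darker.
ISO: 800 → 1000 → 1250 → 1600 → 2000 → 2500 → 3200 → 4000 → 5000 → 6400 → 8000 — 3 1/3 stops raised (brighter).
Aperture: f/8 → f/7.1 → f/6.3 — 2/3 stop larger aperture (brighter).
Net so far: 2 stops brighter. Shutter speed: 25 → 20 → 15 → 13 → 10 → 8 → 6.

6 s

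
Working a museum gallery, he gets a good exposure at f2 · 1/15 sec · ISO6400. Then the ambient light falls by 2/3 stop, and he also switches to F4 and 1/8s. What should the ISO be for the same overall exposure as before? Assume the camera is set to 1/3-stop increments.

ISO 20000

Scene light: 2/3 stop darker.
Aperture: f/2 → f/2.2 → f/2.5 → f/2.8 → f/3.2 → f/3.5 → f/4 — 2 stops stopped down (darker).
Shutter speed: 1/15 → 1/13 → 1/10 → 1/8 — 1 stop slower (brighter).
Net so far: 1 2/3 stops darker. ISO: 6400 → 8000 → 10000 → 12800 → 16000 → 20000.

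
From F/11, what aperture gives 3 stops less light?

f/32

Aperture: f/11 → f/16 → f/22 → f/32 — 3 stops narrower (darker).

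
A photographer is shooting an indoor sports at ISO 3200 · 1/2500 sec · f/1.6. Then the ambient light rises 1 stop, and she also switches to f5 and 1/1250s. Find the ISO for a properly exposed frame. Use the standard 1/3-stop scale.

Scene light: 1 stop brighter.
Aperture: f/1.6 → f/1.8 → f/2 → f/2.2 → f/2.5 → f/2.8 → f/3.2 → f/3.5 → f/4 → f/4.5 → f/5 — 3 1/3 stops smaller aperture (darker).
Shutter speed: 1/2500 → 1/2000 → 1/1600 → 1/1250 — 1 stop slower (brighter).
Net so far: 1 1/3 stops darker. ISO: 3200 → 4000 → 5000 → 6400 → 8000.

ISO 8000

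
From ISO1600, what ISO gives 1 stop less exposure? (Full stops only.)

ISO: 1600 → 800 — 1 stop lower (darker).

ISO 800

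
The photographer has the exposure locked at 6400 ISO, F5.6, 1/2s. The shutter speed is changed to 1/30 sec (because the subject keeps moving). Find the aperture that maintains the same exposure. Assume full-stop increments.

Shutter speed: 1/2 → 1/4 → 1/8 → 1/15 → 1/30 — 4 stops faster (darker).
Need 4 stops brighter from the aperture: f/5.6 → f/4 → f/2.8 → f/2 → f/1.4.

f/1.4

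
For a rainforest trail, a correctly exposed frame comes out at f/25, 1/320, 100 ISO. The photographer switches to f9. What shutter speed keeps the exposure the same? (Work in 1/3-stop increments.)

Aperture: f/25 → f/22 → f/20 → f/18 → f/16 → f/14 → f/13 → f/11 → f/10 → f/9 — 3 stops wider (brighter).
Need 3 stops darker from the shutter speed: 1/320 → 1/400 → 1/500 → 1/640 → 1/800 → 1/1000 → 1/1250 → 1/1600 → 1/2000 → 1/2500.

1/2500s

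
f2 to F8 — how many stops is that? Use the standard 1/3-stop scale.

4 stops

f/2 → f/2.2 → f/2.5 → f/2.8 → f/3.2 → f/3.5 → f/4 → f/4.5 → f/5 → f/5.6 → f/6.3 → f/7.1 → f/8 — count the steps: 12 third-stops = 4 stops.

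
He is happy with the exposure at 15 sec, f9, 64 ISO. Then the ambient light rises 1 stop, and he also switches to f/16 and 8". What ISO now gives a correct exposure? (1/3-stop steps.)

ISO 200

Scene light: 1 stop brighter.
Aperture: f/9 → f/10 → f/11 → f/13 → f/14 → f/16 — 1 2/3 stops narrower (darker).
Shutter speed: 15 → 13 → 10 → 8 — 1 stop faster (darker).
Net so far: 1 2/3 stops darker. ISO: 64 → 80 → 100 → 125 → 160 → 200.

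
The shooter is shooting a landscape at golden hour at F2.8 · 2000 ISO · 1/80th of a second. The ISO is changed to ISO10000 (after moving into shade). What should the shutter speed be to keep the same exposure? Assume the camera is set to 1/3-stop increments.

ISO: 2000 → 2500 → 3200 → 4000 → 5000 → 6400 → 8000 → 10000 — 2 1/3 stops higher (brighter).
Need 2 1/3 stops darker from the shutter speed: 1/80 → 1/100 → 1/125 → 1/160 → 1/200 → 1/250 → 1/320 → 1/400.

1/400s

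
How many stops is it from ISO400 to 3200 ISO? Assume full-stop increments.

3 stops

400 → 800 → 1600 → 3200 — count the steps: 3 stops.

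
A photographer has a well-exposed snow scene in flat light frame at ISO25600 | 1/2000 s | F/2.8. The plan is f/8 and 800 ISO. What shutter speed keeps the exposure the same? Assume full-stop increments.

Aperture: f/2.8 → f/4 → f/5.6 → f/8 — 3 stops smaller aperture (darker).
ISO: 25600 → 12800 → 6400 → 3200 → 1600 → 800 — 5 stops lower (darker).
Net change so far: 8 stops darker. Offset with the shutter speed: 1/2000 → 1/1000 → 1/500 → 1/250 → 1/125 → 1/60 → 1/30 → 1/15 → 1/8.

1/8s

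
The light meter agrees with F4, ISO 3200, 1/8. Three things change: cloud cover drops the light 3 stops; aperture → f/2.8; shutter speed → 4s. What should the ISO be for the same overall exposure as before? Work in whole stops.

ISO 400

Scene light: 3 stops darker.
Aperture: f/4 → f/2.8 — 1 stop wider (brighter).
Shutter speed: 1/8 → 1/4 → 1/2 → 1 → 2 → 4 — 5 stops longer (brighter).
Net so far: 3 stops brighter. ISO: 3200 → 1600 → 800 → 400.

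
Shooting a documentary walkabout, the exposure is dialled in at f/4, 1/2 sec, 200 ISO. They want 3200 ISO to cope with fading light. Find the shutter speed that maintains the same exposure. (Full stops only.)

ISO: 200 → 400 → 800 → 1600 → 3200 — 4 stops raised (brighter).
Need 4 stops darker from the shutter speed: 1/2 → 1/4 → 1/8 → 1/15 → 1/30.

1/30s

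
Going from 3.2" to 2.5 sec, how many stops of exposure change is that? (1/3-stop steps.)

1/3 stop

3.2 → 2.5 — count the steps: 1 third-stops = 1/3 stop.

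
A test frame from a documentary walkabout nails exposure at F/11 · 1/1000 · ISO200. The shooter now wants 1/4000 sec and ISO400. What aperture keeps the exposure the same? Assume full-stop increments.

f/8

Shutter speed: 1/1000 → 1/2000 → 1/4000 — 2 stops shorter (darker).
ISO: 200 → 400 — 1 stop higher (brighter).
Net change so far: 1 stop darker. Offset with the aperture: f/11 → f/8.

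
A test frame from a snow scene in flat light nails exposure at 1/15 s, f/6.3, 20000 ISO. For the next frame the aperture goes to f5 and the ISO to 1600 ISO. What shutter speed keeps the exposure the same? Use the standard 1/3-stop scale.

0.5 s

Aperture: f/6.3 → f/5.6 → f/5 — 2/3 stop larger aperture (brighter).
ISO: 20000 → 16000 → 12800 → 10000 → 8000 → 6400 → 5000 → 4000 → 3200 → 2500 → 2000 → 1600 — 3 2/3 stops lower (darker).
Net change so far: 3 stops darker. Offset with the shutter speed: 1/15 → 1/13 → 1/10 → 1/8 → 1/6 → 1/5 → 1/4 → 0.3 → 0.4 → 0.5.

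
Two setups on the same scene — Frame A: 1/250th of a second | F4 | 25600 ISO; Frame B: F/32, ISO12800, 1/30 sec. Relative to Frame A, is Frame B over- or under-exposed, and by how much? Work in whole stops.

4 stops darker

Aperture: f/4 → f/5.6 → f/8 → f/11 → f/16 → f/22 → f/32 — 6 stops stopped down (darker).
Shutter speed: 1/250 → 1/125 → 1/60 → 1/30 — 3 stops longer (brighter).
ISO: 25600 → 12800 — 1 stop lower (darker).
Net: −6 +3 −1 = −4 stops.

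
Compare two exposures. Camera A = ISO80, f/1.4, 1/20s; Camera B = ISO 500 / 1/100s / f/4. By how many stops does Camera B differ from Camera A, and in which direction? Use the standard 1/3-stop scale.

2 2/3 stops darker

Aperture: f/1.4 → f/1.6 → f/1.8 → f/2 → f/2.2 → f/2.5 → f/2.8 → f/3.2 → f/3.5 → f/4 — 3 stops narrower (darker).
Shutter speed: 1/20 → 1/25 → 1/30 → 1/40 → 1/50 → 1/60 → 1/80 → 1/100 — 2 1/3 stops faster (darker).
ISO: 80 → 100 → 125 → 160 → 200 → 250 → 320 → 400 → 500 — 2 2/3 stops raised (brighter).
Net: −3 −2 1/3 +2 2/3 = −2 2/3 stops.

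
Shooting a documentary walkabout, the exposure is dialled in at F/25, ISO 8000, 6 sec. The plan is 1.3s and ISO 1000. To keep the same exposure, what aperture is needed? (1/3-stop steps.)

f/4

Shutter speed: 6 → 5 → 4 → 3.2 → 2.5 → 2 → 1.6 → 1.3 — 2 1/3 stops shorter (darker).
ISO: 8000 → 6400 → 5000 → 4000 → 3200 → 2500 → 2000 → 1600 → 1250 → 1000 — 3 stops lower (darker).
Net change so far: 5 1/3 stops darker. Offset with the aperture: f/25 → f/22 → f/20 → f/18 → f/16 → f/14 → f/13 → f/11 → f/10 → f/9 → f/8 → f/7.1 → f/6.3 → f/5.6 → f/5 → f/4.5 → f/4.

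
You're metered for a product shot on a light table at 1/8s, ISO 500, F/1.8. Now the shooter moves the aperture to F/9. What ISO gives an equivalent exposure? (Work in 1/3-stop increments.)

ISO 12800

Aperture: f/1.8 → f/2 → f/2.2 → f/2.5 → f/2.8 → f/3.2 → f/3.5 → f/4 → f/4.5 → f/5 → f/5.6 → f/6.3 → f/7.1 → f/8 → f/9 — 4 2/3 stops smaller aperture (darker).
Need 4 2/3 stops brighter from the ISO: 500 → 640 → 800 → 1000 → 1250 → 1600 → 2000 → 2500 → 3200 → 4000 → 5000 → 6400 → 8000 → 10000 → 12800.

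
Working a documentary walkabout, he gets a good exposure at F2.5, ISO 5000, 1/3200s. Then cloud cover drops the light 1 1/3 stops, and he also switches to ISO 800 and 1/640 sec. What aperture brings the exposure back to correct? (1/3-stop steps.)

f/1.4

Scene light: 1 1/3 stops darker.
ISO: 5000 → 4000 → 3200 → 2500 → 2000 → 1600 → 1250 → 1000 → 800 — 2 2/3 stops dropped (darker).
Shutter speed: 1/3200 → 1/2500 → 1/2000 → 1/1600 → 1/1250 → 1/1000 → 1/800 → 1/640 — 2 1/3 stops longer (brighter).
Net so far: 1 2/3 stops darker. Aperture: f/2.5 → f/2.2 → f/2 → f/1.8 → f/1.6 → f/1.4.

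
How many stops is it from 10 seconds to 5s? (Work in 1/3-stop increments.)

1 stop

10 → 8 → 6 → 5 — count the steps: 3 third-stops = 1 stop.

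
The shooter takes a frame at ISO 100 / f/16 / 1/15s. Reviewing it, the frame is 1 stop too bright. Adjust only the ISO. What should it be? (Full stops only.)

ISO 50

Overexposed by 1 stop → need 1 stop darker.
ISO: 100 → 50.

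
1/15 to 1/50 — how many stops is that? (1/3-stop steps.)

1/15 → 1/20 → 1/25 → 1/30 → 1/40 → 1/50 — count the steps: 5 third-stops = 1 2/3 stops.

1 2/3 stops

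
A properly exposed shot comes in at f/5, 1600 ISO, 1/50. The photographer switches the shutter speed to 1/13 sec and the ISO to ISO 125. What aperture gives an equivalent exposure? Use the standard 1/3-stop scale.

Shutter speed: 1/50 → 1/40 → 1/30 → 1/25 → 1/20 → 1/15 → 1/13 — 2 stops slower (brighter).
ISO: 1600 → 1250 → 1000 → 800 → 640 → 500 → 400 → 320 → 250 → 200 → 160 → 125 — 3 2/3 stops dropped (darker).
Net change so far: 1 2/3 stops darker. Offset with the aperture: f/5 → f/4.5 → f/4 → f/3.5 → f/3.2 → f/2.8.

f/2.8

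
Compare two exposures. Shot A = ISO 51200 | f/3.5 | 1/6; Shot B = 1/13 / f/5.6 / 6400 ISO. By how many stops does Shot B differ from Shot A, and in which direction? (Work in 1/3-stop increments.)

5 1/3 stops darker

Aperture: f/3.5 → f/4 → f/4.5 → f/5 → f/5.6 — 1 1/3 stops smaller aperture (darker).
Shutter speed: 1/6 → 1/8 → 1/10 → 1/13 — 1 stop shorter (darker).
ISO: 51200 → 40000 → 32000 → 25600 → 20000 → 16000 → 12800 → 10000 → 8000 → 6400 — 3 stops dropped (darker).
Net: −1 1/3 −1 −3 = −5 1/3 stops.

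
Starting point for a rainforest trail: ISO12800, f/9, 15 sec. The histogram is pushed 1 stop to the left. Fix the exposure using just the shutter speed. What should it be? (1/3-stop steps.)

Underexposed by 1 stop → need 1 stop brighter.
Shutter speed: 15 → 20 → 25 → 30.

30 s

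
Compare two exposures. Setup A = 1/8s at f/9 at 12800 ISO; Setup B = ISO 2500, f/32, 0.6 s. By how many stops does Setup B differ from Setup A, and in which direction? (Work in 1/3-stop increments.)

3 2/3 stops darker

Aperture: f/9 → f/10 → f/11 → f/13 → f/14 → f/16 → f/18 → f/20 → f/22 → f/25 → f/29 → f/32 — 3 2/3 stops narrower (darker).
Shutter speed: 1/8 → 1/6 → 1/5 → 1/4 → 0.3 → 0.4 → 0.5 → 0.6 — 2 1/3 stops longer (brighter).
ISO: 12800 → 10000 → 8000 → 6400 → 5000 → 4000 → 3200 → 2500 — 2 1/3 stops dropped (darker).
Net: −3 2/3 +2 1/3 −2 1/3 = −3 2/3 stops.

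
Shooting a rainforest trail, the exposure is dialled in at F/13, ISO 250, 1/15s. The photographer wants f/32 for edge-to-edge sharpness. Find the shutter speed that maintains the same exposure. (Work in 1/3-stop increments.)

0.4 s

Aperture: f/13 → f/14 → f/16 → f/18 → f/20 → f/22 → f/25 → f/29 → f/32 — 2 2/3 stops stopped down (darker).
Need 2 2/3 stops brighter from the shutter speed: 1/15 → 1/13 → 1/10 → 1/8 → 1/6 → 1/5 → 1/4 → 0.3 → 0.4.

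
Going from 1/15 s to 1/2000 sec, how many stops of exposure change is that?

1/15 → 1/30 → 1/60 → 1/125 → 1/250 → 1/500 → 1/1000 → 1/2000 — count the steps: 7 stops.

7 stops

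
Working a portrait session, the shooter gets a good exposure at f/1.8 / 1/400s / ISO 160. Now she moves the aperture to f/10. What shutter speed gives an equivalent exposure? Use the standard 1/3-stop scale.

1/13s

Aperture: f/1.8 → f/2 → f/2.2 → f/2.5 → f/2.8 → f/3.2 → f/3.5 → f/4 → f/4.5 → f/5 → f/5.6 → f/6.3 → f/7.1 → f/8 → f/9 → f/10 — 5 stops smaller aperture (darker).
Need 5 stops brighter from the shutter speed: 1/400 → 1/320 → 1/250 → 1/200 → 1/160 → 1/125 → 1/100 → 1/80 → 1/60 → 1/50 → 1/40 → 1/30 → 1/25 → 1/20 → 1/15 → 1/13.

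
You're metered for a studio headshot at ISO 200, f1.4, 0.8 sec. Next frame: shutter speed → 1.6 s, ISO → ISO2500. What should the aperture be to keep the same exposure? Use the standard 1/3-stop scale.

Shutter speed: 0.8 → 1 → 1.3 → 1.6 — 1 stop longer (brighter).
ISO: 200 → 250 → 320 → 400 → 500 → 640 → 800 → 1000 → 1250 → 1600 → 2000 → 2500 — 3 2/3 stops raised (brighter).
Net change so far: 4 2/3 stops brighter. Offset with the aperture: f/1.4 → f/1.6 → f/1.8 → f/2 → f/2.2 → f/2.5 → f/2.8 → f/3.2 → f/3.5 → f/4 → f/4.5 → f/5 → f/5.6 → f/6.3 → f/7.1.

f/7.1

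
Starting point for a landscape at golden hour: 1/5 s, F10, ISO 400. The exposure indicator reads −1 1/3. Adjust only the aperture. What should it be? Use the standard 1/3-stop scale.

Underexposed by 1 1/3 stops → need 1 1/3 stops brighter.
Aperture: f/10 → f/9 → f/8 → f/7.1 → f/6.3.

f/6.3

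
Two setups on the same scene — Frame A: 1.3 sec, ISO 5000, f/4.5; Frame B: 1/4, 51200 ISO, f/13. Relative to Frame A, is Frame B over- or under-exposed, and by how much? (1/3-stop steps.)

Aperture: f/4.5 → f/5 → f/5.6 → f/6.3 → f/7.1 → f/8 → f/9 → f/10 → f/11 → f/13 — 3 stops narrower (darker).
Shutter speed: 1.3 → 1 → 0.8 → 0.6 → 0.5 → 0.4 → 0.3 → 1/4 — 2 1/3 stops shorter (darker).
ISO: 5000 → 6400 → 8000 → 10000 → 12800 → 16000 → 20000 → 25600 → 32000 → 40000 → 51200 — 3 1/3 stops higher (brighter).
Net: −3 −2 1/3 +3 1/3 = −2 stops.

2 stops darker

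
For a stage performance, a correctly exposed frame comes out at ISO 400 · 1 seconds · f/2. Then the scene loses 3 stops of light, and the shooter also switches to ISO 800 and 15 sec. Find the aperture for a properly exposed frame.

f/4

Scene light: 3 stops darker.
ISO: 400 → 800 — 1 stop higher (brighter).
Shutter speed: 1 → 2 → 4 → 8 → 15 — 4 stops slower (brighter).
Net so far: 2 stops brighter. Aperture: f/2 → f/2.8 → f/4.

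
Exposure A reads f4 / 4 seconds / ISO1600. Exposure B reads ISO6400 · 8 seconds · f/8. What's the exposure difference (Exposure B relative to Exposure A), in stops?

1 stop brighter

Aperture: f/4 → f/5.6 → f/8 — 2 stops narrower (darker).
Shutter speed: 4 → 8 — 1 stop slower (brighter).
ISO: 1600 → 3200 → 6400 — 2 stops higher (brighter).
Net: −2 +1 +2 = +1 stop.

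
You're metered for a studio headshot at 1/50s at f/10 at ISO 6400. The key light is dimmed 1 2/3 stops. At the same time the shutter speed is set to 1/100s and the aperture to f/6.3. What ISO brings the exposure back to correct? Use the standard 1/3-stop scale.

ISO 16000

Scene light: 1 2/3 stops darker.
Shutter speed: 1/50 → 1/60 → 1/80 → 1/100 — 1 stop shorter (darker).
Aperture: f/10 → f/9 → f/8 → f/7.1 → f/6.3 — 1 1/3 stops wider (brighter).
Net so far: 1 1/3 stops darker. ISO: 6400 → 8000 → 10000 → 12800 → 16000.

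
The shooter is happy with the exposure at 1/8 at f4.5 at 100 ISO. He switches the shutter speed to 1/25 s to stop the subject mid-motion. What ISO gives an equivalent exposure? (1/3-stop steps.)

Shutter speed: 1/8 → 1/10 → 1/13 → 1/15 → 1/20 → 1/25 — 1 2/3 stops shorter (darker).
Need 1 2/3 stops brighter from the ISO: 100 → 125 → 160 → 200 → 250 → 320.

ISO 320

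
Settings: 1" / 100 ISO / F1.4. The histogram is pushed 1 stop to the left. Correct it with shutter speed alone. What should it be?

Underexposed by 1 stop → need 1 stop brighter.
Shutter speed: 1 → 2.

2 s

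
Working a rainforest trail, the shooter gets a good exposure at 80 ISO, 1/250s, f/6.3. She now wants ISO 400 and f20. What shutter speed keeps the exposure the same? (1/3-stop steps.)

ISO: 80 → 100 → 125 → 160 → 200 → 250 → 320 → 400 — 2 1/3 stops raised (brighter).
Aperture: f/6.3 → f/7.1 → f/8 → f/9 → f/10 → f/11 → f/13 → f/14 → f/16 → f/18 → f/20 — 3 1/3 stops stopped down (darker).
Net change so far: 1 stop darker. Offset with the shutter speed: 1/250 → 1/200 → 1/160 → 1/125.

1/125s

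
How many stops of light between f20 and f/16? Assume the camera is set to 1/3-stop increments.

f/20 → f/18 → f/16 — count the steps: 2 third-stops = 2/3 stop.

2/3 stop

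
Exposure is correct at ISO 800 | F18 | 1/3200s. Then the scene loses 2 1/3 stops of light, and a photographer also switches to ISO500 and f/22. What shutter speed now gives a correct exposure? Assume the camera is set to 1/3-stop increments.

Scene light: 2 1/3 stops darker.
ISO: 800 → 640 → 500 — 2/3 stop dropped (darker).
Aperture: f/18 → f/20 → f/22 — 2/3 stop stopped down (darker).
Net so far: 3 2/3 stops darker. Shutter speed: 1/3200 → 1/2500 → 1/2000 → 1/1600 → 1/1250 → 1/1000 → 1/800 → 1/640 → 1/500 → 1/400 → 1/320 → 1/250.

1/250s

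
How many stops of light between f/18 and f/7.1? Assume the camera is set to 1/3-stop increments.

2 2/3 stops

f/18 → f/16 → f/14 → f/13 → f/11 → f/10 → f/9 → f/8 → f/7.1 — count the steps: 8 third-stops = 2 2/3 stops.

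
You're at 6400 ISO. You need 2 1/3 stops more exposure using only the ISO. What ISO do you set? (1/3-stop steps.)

ISO 32000

ISO: 6400 → 8000 → 10000 → 12800 → 16000 → 20000 → 25600 → 32000 — 2 1/3 stops raised (brighter).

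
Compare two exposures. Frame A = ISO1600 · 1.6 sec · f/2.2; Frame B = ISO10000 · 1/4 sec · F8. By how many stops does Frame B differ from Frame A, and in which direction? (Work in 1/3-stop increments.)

Aperture: f/2.2 → f/2.5 → f/2.8 → f/3.2 → f/3.5 → f/4 → f/4.5 → f/5 → f/5.6 → f/6.3 → f/7.1 → f/8 — 3 2/3 stops narrower (darker).
Shutter speed: 1.6 → 1.3 → 1 → 0.8 → 0.6 → 0.5 → 0.4 → 0.3 → 1/4 — 2 2/3 stops faster (darker).
ISO: 1600 → 2000 → 2500 → 3200 → 4000 → 5000 → 6400 → 8000 → 10000 — 2 2/3 stops higher (brighter).
Net: −3 2/3 −2 2/3 +2 2/3 = −3 2/3 stops.

3 2/3 stops darker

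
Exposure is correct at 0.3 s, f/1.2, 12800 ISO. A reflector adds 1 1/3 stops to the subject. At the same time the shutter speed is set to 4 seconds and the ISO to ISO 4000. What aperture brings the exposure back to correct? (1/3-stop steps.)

Scene light: 1 1/3 stops brighter.
Shutter speed: 0.3 → 0.4 → 0.5 → 0.6 → 0.8 → 1 → 1.3 → 1.6 → 2 → 2.5 → 3.2 → 4 — 3 2/3 stops longer (brighter).
ISO: 12800 → 10000 → 8000 → 6400 → 5000 → 4000 — 1 2/3 stops lower (darker).
Net so far: 3 1/3 stops brighter. Aperture: f/1.2 → f/1.4 → f/1.6 → f/1.8 → f/2 → f/2.2 → f/2.5 → f/2.8 → f/3.2 → f/3.5 → f/4.

f/4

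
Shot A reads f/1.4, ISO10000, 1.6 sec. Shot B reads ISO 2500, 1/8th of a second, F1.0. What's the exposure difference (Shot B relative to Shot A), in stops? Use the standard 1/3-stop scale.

Aperture: f/1.4 → f/1.2 → f/1.1 → f/1.0 — 1 stop opened up (brighter).
Shutter speed: 1.6 → 1.3 → 1 → 0.8 → 0.6 → 0.5 → 0.4 → 0.3 → 1/4 → 1/5 → 1/6 → 1/8 — 3 2/3 stops shorter (darker).
ISO: 10000 → 8000 → 6400 → 5000 → 4000 → 3200 → 2500 — 2 stops dropped (darker).
Net: +1 −3 2/3 −2 = −4 2/3 stops.

4 2/3 stops darker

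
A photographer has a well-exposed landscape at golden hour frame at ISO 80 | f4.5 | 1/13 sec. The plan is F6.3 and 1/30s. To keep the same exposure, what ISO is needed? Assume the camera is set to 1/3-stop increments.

ISO 400

Aperture: f/4.5 → f/5 → f/5.6 → f/6.3 — 1 stop narrower (darker).
Shutter speed: 1/13 → 1/15 → 1/20 → 1/25 → 1/30 — 1 1/3 stops faster (darker).
Net change so far: 2 1/3 stops darker. Offset with the ISO: 80 → 100 → 125 → 160 → 200 → 250 → 320 → 400.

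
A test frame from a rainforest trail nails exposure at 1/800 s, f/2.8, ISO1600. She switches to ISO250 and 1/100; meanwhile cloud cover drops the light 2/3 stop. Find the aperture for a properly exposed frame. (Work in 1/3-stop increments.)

f/2.5

Scene light: 2/3 stop darker.
ISO: 1600 → 1250 → 1000 → 800 → 640 → 500 → 400 → 320 → 250 — 2 2/3 stops lower (darker).
Shutter speed: 1/800 → 1/640 → 1/500 → 1/400 → 1/320 → 1/250 → 1/200 → 1/160 → 1/125 → 1/100 — 3 stops slower (brighter).
Net so far: 1/3 stop darker. Aperture: f/2.8 → f/2.5.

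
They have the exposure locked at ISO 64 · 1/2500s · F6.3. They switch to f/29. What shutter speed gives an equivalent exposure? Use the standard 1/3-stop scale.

Aperture: f/6.3 → f/7.1 → f/8 → f/9 → f/10 → f/11 → f/13 → f/14 → f/16 → f/18 → f/20 → f/22 → f/25 → f/29 — 4 1/3 stops narrower (darker).
Need 4 1/3 stops brighter from the shutter speed: 1/2500 → 1/2000 → 1/1600 → 1/1250 → 1/1000 → 1/800 → 1/640 → 1/500 → 1/400 → 1/320 → 1/250 → 1/200 → 1/160 → 1/125.

1/125s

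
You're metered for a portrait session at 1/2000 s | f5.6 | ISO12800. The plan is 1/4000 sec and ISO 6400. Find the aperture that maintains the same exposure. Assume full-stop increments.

f/2.8

Shutter speed: 1/2000 → 1/4000 — 1 stop faster (darker).
ISO: 12800 → 6400 — 1 stop lower (darker).
Net change so far: 2 stops darker. Offset with the aperture: f/5.6 → f/4 → f/2.8.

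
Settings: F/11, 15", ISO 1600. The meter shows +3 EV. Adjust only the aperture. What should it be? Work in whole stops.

Overexposed by 3 stops → need 3 stops darker.
Aperture: f/11 → f/16 → f/22 → f/32.

f/32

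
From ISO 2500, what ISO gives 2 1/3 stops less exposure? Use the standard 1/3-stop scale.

ISO 500

ISO: 2500 → 2000 → 1600 → 1250 → 1000 → 800 → 640 → 500 — 2 1/3 stops lower (darker).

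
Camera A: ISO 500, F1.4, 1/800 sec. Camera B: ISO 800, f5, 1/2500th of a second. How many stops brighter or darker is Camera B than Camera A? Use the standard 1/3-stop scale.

Aperture: f/1.4 → f/1.6 → f/1.8 → f/2 → f/2.2 → f/2.5 → f/2.8 → f/3.2 → f/3.5 → f/4 → f/4.5 → f/5 — 3 2/3 stops narrower (darker).
Shutter speed: 1/800 → 1/1000 → 1/1250 → 1/1600 → 1/2000 → 1/2500 — 1 2/3 stops shorter (darker).
ISO: 500 → 640 → 800 — 2/3 stop higher (brighter).
Net: −3 2/3 −1 2/3 +2/3 = −4 2/3 stops.

4 2/3 stops darker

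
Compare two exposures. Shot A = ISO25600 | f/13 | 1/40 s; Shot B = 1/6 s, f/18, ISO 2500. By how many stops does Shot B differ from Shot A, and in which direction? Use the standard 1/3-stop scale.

1 2/3 stops darker

Aperture: f/13 → f/14 → f/16 → f/18 — 1 stop narrower (darker).
Shutter speed: 1/40 → 1/30 → 1/25 → 1/20 → 1/15 → 1/13 → 1/10 → 1/8 → 1/6 — 2 2/3 stops longer (brighter).
ISO: 25600 → 20000 → 16000 → 12800 → 10000 → 8000 → 6400 → 5000 → 4000 → 3200 → 2500 — 3 1/3 stops dropped (darker).
Net: −1 +2 2/3 −3 1/3 = −1 2/3 stops.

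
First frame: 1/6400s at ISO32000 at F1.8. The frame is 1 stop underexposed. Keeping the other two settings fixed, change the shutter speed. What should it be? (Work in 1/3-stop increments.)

1/3200s

Underexposed by 1 stop → need 1 stop brighter.
Shutter speed: 1/6400 → 1/5000 → 1/4000 → 1/3200.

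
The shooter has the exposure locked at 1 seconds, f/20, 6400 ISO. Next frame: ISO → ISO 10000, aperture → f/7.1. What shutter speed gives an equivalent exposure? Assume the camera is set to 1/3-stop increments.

ISO: 6400 → 8000 → 10000 — 2/3 stop raised (brighter).
Aperture: f/20 → f/18 → f/16 → f/14 → f/13 → f/11 → f/10 → f/9 → f/8 → f/7.1 — 3 stops opened up (brighter).
Net change so far: 3 2/3 stops brighter. Offset with the shutter speed: 1 → 0.8 → 0.6 → 0.5 → 0.4 → 0.3 → 1/4 → 1/5 → 1/6 → 1/8 → 1/10 → 1/13.

1/13s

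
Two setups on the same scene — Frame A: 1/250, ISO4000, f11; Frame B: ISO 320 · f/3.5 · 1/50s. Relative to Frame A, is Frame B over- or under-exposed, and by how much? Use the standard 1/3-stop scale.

2 stops brighter

Aperture: f/11 → f/10 → f/9 → f/8 → f/7.1 → f/6.3 → f/5.6 → f/5 → f/4.5 → f/4 → f/3.5 — 3 1/3 stops opened up (brighter).
Shutter speed: 1/250 → 1/200 → 1/160 → 1/125 → 1/100 → 1/80 → 1/60 → 1/50 — 2 1/3 stops longer (brighter).
ISO: 4000 → 3200 → 2500 → 2000 → 1600 → 1250 → 1000 → 800 → 640 → 500 → 400 → 320 — 3 2/3 stops lower (darker).
Net: +3 1/3 +2 1/3 −3 2/3 = +2 stops.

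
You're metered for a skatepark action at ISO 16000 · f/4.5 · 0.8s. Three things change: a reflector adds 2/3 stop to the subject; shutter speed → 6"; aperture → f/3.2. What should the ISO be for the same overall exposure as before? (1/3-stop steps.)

Scene light: 2/3 stop brighter.
Shutter speed: 0.8 → 1 → 1.3 → 1.6 → 2 → 2.5 → 3.2 → 4 → 5 → 6 — 3 stops slower (brighter).
Aperture: f/4.5 → f/4 → f/3.5 → f/3.2 — 1 stop wider (brighter).
Net so far: 4 2/3 stops brighter. ISO: 16000 → 12800 → 10000 → 8000 → 6400 → 5000 → 4000 → 3200 → 2500 → 2000 → 1600 → 1250 → 1000 → 800 → 640.

ISO 640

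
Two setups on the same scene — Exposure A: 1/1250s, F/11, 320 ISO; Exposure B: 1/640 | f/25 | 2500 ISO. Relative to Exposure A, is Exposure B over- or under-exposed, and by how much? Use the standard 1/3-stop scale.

Aperture: f/11 → f/13 → f/14 → f/16 → f/18 → f/20 → f/22 → f/25 — 2 1/3 stops narrower (darker).
Shutter speed: 1/1250 → 1/1000 → 1/800 → 1/640 — 1 stop slower (brighter).
ISO: 320 → 400 → 500 → 640 → 800 → 1000 → 1250 → 1600 → 2000 → 2500 — 3 stops raised (brighter).
Net: −2 1/3 +1 +3 = +1 2/3 stops.

1 2/3 stops brighter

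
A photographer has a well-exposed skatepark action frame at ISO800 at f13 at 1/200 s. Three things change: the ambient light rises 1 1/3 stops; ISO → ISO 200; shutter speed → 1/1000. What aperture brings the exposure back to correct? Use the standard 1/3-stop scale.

Scene light: 1 1/3 stops brighter.
ISO: 800 → 640 → 500 → 400 → 320 → 250 → 200 — 2 stops lower (darker).
Shutter speed: 1/200 → 1/250 → 1/320 → 1/400 → 1/500 → 1/640 → 1/800 → 1/1000 — 2 1/3 stops faster (darker).
Net so far: 3 stops darker. Aperture: f/13 → f/11 → f/10 → f/9 → f/8 → f/7.1 → f/6.3 → f/5.6 → f/5 → f/4.5.

f/4.5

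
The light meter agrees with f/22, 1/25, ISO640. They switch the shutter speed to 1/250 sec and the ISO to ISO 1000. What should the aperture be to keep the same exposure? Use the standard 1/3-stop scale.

Shutter speed: 1/25 → 1/30 → 1/40 → 1/50 → 1/60 → 1/80 → 1/100 → 1/125 → 1/160 → 1/200 → 1/250 — 3 1/3 stops faster (darker).
ISO: 640 → 800 → 1000 — 2/3 stop raised (brighter).
Net change so far: 2 2/3 stops darker. Offset with the aperture: f/22 → f/20 → f/18 → f/16 → f/14 → f/13 → f/11 → f/10 → f/9.

f/9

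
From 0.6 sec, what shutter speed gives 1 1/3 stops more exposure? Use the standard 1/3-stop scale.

1.6 s

Shutter speed: 0.6 → 0.8 → 1 → 1.3 → 1.6 — 1 1/3 stops longer (brighter).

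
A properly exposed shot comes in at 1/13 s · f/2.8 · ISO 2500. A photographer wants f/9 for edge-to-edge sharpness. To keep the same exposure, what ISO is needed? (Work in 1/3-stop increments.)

ISO 25600

Aperture: f/2.8 → f/3.2 → f/3.5 → f/4 → f/4.5 → f/5 → f/5.6 → f/6.3 → f/7.1 → f/8 → f/9 — 3 1/3 stops smaller aperture (darker).
Need 3 1/3 stops brighter from the ISO: 2500 → 3200 → 4000 → 5000 → 6400 → 8000 → 10000 → 12800 → 16000 → 20000 → 25600.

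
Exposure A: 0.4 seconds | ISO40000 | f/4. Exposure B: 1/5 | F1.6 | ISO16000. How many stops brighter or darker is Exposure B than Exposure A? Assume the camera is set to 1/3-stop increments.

Aperture: f/4 → f/3.5 → f/3.2 → f/2.8 → f/2.5 → f/2.2 → f/2 → f/1.8 → f/1.6 — 2 2/3 stops wider (brighter).
Shutter speed: 0.4 → 0.3 → 1/4 → 1/5 — 1 stop faster (darker).
ISO: 40000 → 32000 → 25600 → 20000 → 16000 — 1 1/3 stops lower (darker).
Net: +2 2/3 −1 −1 1/3 = +1/3 stops.

1/3 stop brighter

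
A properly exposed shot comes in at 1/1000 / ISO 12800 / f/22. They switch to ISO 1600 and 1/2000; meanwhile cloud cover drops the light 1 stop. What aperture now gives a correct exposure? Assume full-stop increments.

Scene light: 1 stop darker.
ISO: 12800 → 6400 → 3200 → 1600 — 3 stops dropped (darker).
Shutter speed: 1/1000 → 1/2000 — 1 stop shorter (darker).
Net so far: 5 stops darker. Aperture: f/22 → f/16 → f/11 → f/8 → f/5.6 → f/4.

f/4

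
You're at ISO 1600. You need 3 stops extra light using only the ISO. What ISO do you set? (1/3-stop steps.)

ISO: 1600 → 2000 → 2500 → 3200 → 4000 → 5000 → 6400 → 8000 → 10000 → 12800 — 3 stops higher (brighter).

ISO 12800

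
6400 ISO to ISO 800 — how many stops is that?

6400 → 3200 → 1600 → 800 — count the steps: 3 stops.

3 stops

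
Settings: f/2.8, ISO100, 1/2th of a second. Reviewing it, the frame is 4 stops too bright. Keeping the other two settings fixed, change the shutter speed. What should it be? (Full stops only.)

1/30s

Overexposed by 4 stops → need 4 stops darker.
Shutter speed: 1/2 → 1/4 → 1/8 → 1/15 → 1/30.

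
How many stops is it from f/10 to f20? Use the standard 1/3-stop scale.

f/10 → f/11 → f/13 → f/14 → f/16 → f/18 → f/20 — count the steps: 6 third-stops = 2 stops.

2 stops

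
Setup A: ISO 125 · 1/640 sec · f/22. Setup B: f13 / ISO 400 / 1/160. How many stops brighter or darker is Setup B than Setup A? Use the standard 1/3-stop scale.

Aperture: f/22 → f/20 → f/18 → f/16 → f/14 → f/13 — 1 2/3 stops opened up (brighter).
Shutter speed: 1/640 → 1/500 → 1/400 → 1/320 → 1/250 → 1/200 → 1/160 — 2 stops slower (brighter).
ISO: 125 → 160 → 200 → 250 → 320 → 400 — 1 2/3 stops higher (brighter).
Net: +1 2/3 +2 +1 2/3 = +5 1/3 stops.

5 1/3 stops brighter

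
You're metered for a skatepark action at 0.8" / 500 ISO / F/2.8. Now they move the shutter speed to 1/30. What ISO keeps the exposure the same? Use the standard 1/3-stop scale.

ISO 12800

Shutter speed: 0.8 → 0.6 → 0.5 → 0.4 → 0.3 → 1/4 → 1/5 → 1/6 → 1/8 → 1/10 → 1/13 → 1/15 → 1/20 → 1/25 → 1/30 — 4 2/3 stops shorter (darker).
Need 4 2/3 stops brighter from the ISO: 500 → 640 → 800 → 1000 → 1250 → 1600 → 2000 → 2500 → 3200 → 4000 → 5000 → 6400 → 8000 → 10000 → 12800.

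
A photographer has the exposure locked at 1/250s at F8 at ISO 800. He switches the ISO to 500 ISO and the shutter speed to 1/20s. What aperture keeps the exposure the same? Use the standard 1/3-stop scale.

ISO: 800 → 640 → 500 — 2/3 stop lower (darker).
Shutter speed: 1/250 → 1/200 → 1/160 → 1/125 → 1/100 → 1/80 → 1/60 → 1/50 → 1/40 → 1/30 → 1/25 → 1/20 — 3 2/3 stops longer (brighter).
Net change so far: 3 stops brighter. Offset with the aperture: f/8 → f/9 → f/10 → f/11 → f/13 → f/14 → f/16 → f/18 → f/20 → f/22.

f/22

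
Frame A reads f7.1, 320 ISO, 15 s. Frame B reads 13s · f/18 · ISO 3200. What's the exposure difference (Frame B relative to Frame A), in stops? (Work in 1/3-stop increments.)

Aperture: f/7.1 → f/8 → f/9 → f/10 → f/11 → f/13 → f/14 → f/16 → f/18 — 2 2/3 stops smaller aperture (darker).
Shutter speed: 15 → 13 — 1/3 stop shorter (darker).
ISO: 320 → 400 → 500 → 640 → 800 → 1000 → 1250 → 1600 → 2000 → 2500 → 3200 — 3 1/3 stops raised (brighter).
Net: −2 2/3 −1/3 +3 1/3 = +1/3 stops.

1/3 stop brighter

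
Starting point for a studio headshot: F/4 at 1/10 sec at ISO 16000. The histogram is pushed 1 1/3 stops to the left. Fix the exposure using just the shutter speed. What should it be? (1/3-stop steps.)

Underexposed by 1 1/3 stops → need 1 1/3 stops brighter.
Shutter speed: 1/10 → 1/8 → 1/6 → 1/5 → 1/4.

1/4s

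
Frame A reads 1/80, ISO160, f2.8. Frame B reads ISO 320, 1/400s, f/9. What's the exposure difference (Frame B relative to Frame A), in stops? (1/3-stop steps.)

Aperture: f/2.8 → f/3.2 → f/3.5 → f/4 → f/4.5 → f/5 → f/5.6 → f/6.3 → f/7.1 → f/8 → f/9 — 3 1/3 stops stopped down (darker).
Shutter speed: 1/80 → 1/100 → 1/125 → 1/160 → 1/200 → 1/250 → 1/320 → 1/400 — 2 1/3 stops shorter (darker).
ISO: 160 → 200 → 250 → 320 — 1 stop raised (brighter).
Net: −3 1/3 −2 1/3 +1 = −4 2/3 stops.

4 2/3 stops darker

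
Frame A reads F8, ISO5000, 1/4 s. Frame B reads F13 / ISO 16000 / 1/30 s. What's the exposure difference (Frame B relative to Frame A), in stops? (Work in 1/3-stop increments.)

2 2/3 stops darker

Aperture: f/8 → f/9 → f/10 → f/11 → f/13 — 1 1/3 stops narrower (darker).
Shutter speed: 1/4 → 1/5 → 1/6 → 1/8 → 1/10 → 1/13 → 1/15 → 1/20 → 1/25 → 1/30 — 3 stops faster (darker).
ISO: 5000 → 6400 → 8000 → 10000 → 12800 → 16000 — 1 2/3 stops higher (brighter).
Net: −1 1/3 −3 +1 2/3 = −2 2/3 stops.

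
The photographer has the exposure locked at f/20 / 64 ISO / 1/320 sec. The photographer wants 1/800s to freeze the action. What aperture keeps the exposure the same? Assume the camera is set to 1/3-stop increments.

f/13

Shutter speed: 1/320 → 1/400 → 1/500 → 1/640 → 1/800 — 1 1/3 stops shorter (darker).
Need 1 1/3 stops brighter from the aperture: f/20 → f/18 → f/16 → f/14 → f/13.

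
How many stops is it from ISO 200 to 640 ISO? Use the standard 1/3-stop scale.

200 → 250 → 320 → 400 → 500 → 640 — count the steps: 5 third-stops = 1 2/3 stops.

1 2/3 stops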